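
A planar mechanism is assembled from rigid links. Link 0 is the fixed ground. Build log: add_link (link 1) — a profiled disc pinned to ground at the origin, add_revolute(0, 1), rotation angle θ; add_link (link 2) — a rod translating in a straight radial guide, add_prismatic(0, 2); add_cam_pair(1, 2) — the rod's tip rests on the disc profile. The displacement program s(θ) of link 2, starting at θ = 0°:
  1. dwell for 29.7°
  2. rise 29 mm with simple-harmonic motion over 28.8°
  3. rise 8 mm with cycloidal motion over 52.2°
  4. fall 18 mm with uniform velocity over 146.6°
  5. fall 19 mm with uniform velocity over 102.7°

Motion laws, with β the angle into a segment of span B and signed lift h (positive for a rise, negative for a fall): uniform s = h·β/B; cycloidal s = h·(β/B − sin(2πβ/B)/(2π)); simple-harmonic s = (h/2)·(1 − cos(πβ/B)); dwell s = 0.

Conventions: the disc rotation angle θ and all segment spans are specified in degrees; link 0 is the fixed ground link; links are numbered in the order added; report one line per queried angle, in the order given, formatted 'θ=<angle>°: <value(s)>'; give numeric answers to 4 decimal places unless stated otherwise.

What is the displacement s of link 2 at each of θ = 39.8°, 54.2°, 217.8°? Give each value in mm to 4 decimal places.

seg 1 [0°–29.7°] dwell: s stays 0.0000
seg 2 [29.7°–58.5°] simple-harmonic, h=29: θ=39.8° here. β=10.1, B=28.8. 29/2·(1 − cos(π·0.3507)) = 7.9453 → s = 7.9453
seg 2 [29.7°–58.5°] simple-harmonic, h=29: θ=54.2° here. β=24.5, B=28.8. 29/2·(1 − cos(π·0.8507)) = 27.4339 → s = 27.4339
seg 2 [29.7°–58.5°] simple-harmonic, h=29: full span → s += 29 → s = 29.0000
seg 3 [58.5°–110.7°] cycloidal, h=8: full span → s += 8 → s = 37.0000
seg 4 [110.7°–257.3°] uniform, h=-18: θ=217.8° here. β=107.1, B=146.6. -18·107.1/146.6 = -13.1501 → s = 23.8499

θ=39.8°: 7.9453
θ=54.2°: 27.4339
θ=217.8°: 23.8499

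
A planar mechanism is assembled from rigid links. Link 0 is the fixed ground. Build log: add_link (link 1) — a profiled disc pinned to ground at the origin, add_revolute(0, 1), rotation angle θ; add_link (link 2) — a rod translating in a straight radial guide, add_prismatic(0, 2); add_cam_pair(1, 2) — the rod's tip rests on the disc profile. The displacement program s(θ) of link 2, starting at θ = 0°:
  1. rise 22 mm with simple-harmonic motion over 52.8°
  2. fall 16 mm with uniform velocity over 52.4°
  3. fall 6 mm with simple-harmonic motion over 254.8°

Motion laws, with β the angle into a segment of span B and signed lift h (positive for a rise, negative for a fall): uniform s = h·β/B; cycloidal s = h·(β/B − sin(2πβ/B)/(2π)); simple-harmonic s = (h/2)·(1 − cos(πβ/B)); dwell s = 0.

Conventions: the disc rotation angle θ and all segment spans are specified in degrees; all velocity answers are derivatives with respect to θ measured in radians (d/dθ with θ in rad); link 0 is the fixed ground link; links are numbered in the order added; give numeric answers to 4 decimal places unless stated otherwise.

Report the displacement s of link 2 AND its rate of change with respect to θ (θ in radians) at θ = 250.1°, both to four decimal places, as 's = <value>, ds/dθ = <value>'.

seg 1 [0°–52.8°] simple-harmonic, h=22: full span → s += 22 → s = 22.0000
seg 2 [52.8°–105.2°] uniform, h=-16: full span → s += -16 → s = 6.0000
seg 3 [105.2°–360°] simple-harmonic, h=-6: θ=250.1° here. β=144.9, B=254.8. -6/2·(1 − cos(π·0.5687)) = -3.6423 → s = 2.3577
velocity in seg [105.2°–360°] (simple-harmonic), θ in radians: β = 144.9° = 2.5290 rad, B = 254.8° = 4.4471 rad; ds/dθ = (πh/(2B)) sin(πβ/B) = (π·(-6)/(2·4.4471)) sin(π·0.5687) = -2.070167 mm/rad

s = 2.3577, ds/dθ = -2.0702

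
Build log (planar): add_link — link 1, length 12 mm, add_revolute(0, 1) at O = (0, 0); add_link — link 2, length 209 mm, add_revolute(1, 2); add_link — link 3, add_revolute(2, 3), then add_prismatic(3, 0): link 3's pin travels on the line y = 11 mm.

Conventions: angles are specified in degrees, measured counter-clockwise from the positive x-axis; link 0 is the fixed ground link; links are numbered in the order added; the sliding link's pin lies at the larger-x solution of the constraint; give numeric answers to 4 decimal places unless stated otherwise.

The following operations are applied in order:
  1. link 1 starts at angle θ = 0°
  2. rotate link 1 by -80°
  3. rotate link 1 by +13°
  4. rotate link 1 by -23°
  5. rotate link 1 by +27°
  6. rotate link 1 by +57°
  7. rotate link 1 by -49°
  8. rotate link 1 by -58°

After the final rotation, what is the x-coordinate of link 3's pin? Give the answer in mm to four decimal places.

geometry: r = 12 mm, L = 209 mm, e = 11 mm; θ starts at 0°
rotate link 1 by -80°: θ ← 0° -80° = -80°
rotate link 1 by +13°: θ ← -80° +13° = -67°
rotate link 1 by -23°: θ ← -67° -23° = -90°
rotate link 1 by +27°: θ ← -90° +27° = -63°
rotate link 1 by +57°: θ ← -63° +57° = -6°
rotate link 1 by -49°: θ ← -6° -49° = -55°
rotate link 1 by -58°: θ ← -55° -58° = -113°
crank pin P = (r cos θ, r sin θ) = (-4.688774, -11.046058)
h = r sin θ − e = -11.046058 − 11 = -22.046058
x = r cos θ + √(L² − h²) = -4.688774 + 207.833999 = 203.145226

203.1452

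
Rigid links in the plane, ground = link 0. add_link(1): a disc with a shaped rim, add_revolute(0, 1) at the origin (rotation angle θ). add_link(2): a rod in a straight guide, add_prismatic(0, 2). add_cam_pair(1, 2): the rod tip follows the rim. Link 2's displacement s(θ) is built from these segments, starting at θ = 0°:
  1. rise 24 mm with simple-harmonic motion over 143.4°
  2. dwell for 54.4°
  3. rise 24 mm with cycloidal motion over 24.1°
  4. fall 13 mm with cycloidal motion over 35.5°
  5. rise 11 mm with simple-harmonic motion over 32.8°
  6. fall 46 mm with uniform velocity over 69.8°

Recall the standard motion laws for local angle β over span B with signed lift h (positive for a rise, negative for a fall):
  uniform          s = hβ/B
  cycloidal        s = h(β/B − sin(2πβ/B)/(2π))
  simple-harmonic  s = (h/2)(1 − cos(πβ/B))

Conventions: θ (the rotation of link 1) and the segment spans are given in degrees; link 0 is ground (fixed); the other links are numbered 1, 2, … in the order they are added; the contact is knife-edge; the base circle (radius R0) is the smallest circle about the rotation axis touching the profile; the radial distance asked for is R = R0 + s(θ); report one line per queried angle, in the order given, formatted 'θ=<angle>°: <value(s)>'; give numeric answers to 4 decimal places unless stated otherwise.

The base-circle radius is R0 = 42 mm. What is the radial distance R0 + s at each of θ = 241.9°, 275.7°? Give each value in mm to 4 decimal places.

segment 1 (0° to 143.4°, simple-harmonic, h = 24) is passed completely: s = 0.0000 + (24) = 24.0000
segment 2 (143.4° to 197.8°, dwell): s unchanged at 24.0000
segment 3 (197.8° to 221.9°, cycloidal, h = 24) is passed completely: s = 24.0000 + (24) = 48.0000
θ = 241.9° falls in segment 4 (221.9° to 257.4°, cycloidal, h = -13): β = 241.9 − 221.9 = 20°, B = 35.5°; Δs = -13·(0.5634 − sin(2π·0.5634)/(2π)) = -8.1263; s = 48.0000 − 8.1263 = 39.8737
segment 4 (221.9° to 257.4°, cycloidal, h = -13) is passed completely: s = 48.0000 + (-13) = 35.0000
θ = 275.7° falls in segment 5 (257.4° to 290.2°, simple-harmonic, h = 11): β = 275.7 − 257.4 = 18.3°, B = 32.8°; Δs = 11/2·(1 − cos(π·0.5579)) = 6.4954; s = 35.0000 + 6.4954 = 41.4954
θ=241.9°: R = R0 + s = 42 + 39.8737 = 81.8737
θ=275.7°: R = R0 + s = 42 + 41.4954 = 83.4954

θ=241.9°: 81.8737
θ=275.7°: 83.4954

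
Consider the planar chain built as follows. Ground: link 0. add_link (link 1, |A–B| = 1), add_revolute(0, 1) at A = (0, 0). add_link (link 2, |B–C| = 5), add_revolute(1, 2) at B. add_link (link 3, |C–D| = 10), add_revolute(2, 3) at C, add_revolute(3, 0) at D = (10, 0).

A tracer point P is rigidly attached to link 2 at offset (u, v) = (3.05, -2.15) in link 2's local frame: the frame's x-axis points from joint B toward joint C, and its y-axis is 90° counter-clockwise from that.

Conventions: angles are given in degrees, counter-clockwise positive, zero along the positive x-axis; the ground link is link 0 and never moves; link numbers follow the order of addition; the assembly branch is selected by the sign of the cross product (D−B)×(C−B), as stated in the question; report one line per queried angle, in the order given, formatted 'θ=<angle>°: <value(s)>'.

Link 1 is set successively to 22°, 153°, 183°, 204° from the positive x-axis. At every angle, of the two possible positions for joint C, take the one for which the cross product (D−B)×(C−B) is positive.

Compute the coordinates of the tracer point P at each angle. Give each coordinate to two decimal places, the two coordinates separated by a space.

A=(0,0), D=(10.00,0)
θ=22°: B = A + 1.00·(cos22°, sin22°) = (0.9272, 0.3746)
θ=22°: |BD| = 9.0805
θ=22°: circle(B,5.00) ∩ circle(D,10.00): a=0.4106, h=4.9831
θ=22°:   candidates: C₊=(1.5430,5.3365) cross=45.249; C₋=(1.1318,-4.6212) cross=-45.249
θ=22°:   branch + wants cross > 0 → take C=(1.5430,5.3365) (cross=45.249)
θ=22°: ex = (C−B)/|BC| = (0.1232,0.9924); ey = (-0.9924,0.1232)
θ=22°: P = B + 3.05·ex + -2.15·ey = (3.4364,3.1366)
θ=153°: B = A + 1.00·(cos153°, sin153°) = (-0.8910, 0.4540)
θ=153°: |BD| = 10.9005
θ=153°: circle(B,5.00) ∩ circle(D,10.00): a=2.0100, h=4.5782
θ=153°:   candidates: C₊=(1.3079,4.9445) cross=49.904; C₋=(0.9266,-4.2039) cross=-49.904
θ=153°:   branch + wants cross > 0 → take C=(1.3079,4.9445) (cross=49.904)
θ=153°: ex = (C−B)/|BC| = (0.4398,0.8981); ey = (-0.8981,0.4398)
θ=153°: P = B + 3.05·ex + -2.15·ey = (2.3813,2.2477)
θ=183°: B = A + 1.00·(cos183°, sin183°) = (-0.9986, -0.0523)
θ=183°: |BD| = 10.9988
θ=183°: circle(B,5.00) ∩ circle(D,10.00): a=2.0899, h=4.5423
θ=183°:   candidates: C₊=(1.0696,4.4998) cross=49.959; C₋=(1.1129,-4.5846) cross=-49.959
θ=183°:   branch + wants cross > 0 → take C=(1.0696,4.4998) (cross=49.959)
θ=183°: ex = (C−B)/|BC| = (0.4137,0.9104); ey = (-0.9104,0.4137)
θ=183°: P = B + 3.05·ex + -2.15·ey = (2.2204,1.8351)
θ=204°: B = A + 1.00·(cos204°, sin204°) = (-0.9135, -0.4067)
θ=204°: |BD| = 10.9211
θ=204°: circle(B,5.00) ∩ circle(D,10.00): a=2.0268, h=4.5708
θ=204°:   candidates: C₊=(0.9417,4.2363) cross=49.918; C₋=(1.2821,-4.8988) cross=-49.918
θ=204°:   branch + wants cross > 0 → take C=(0.9417,4.2363) (cross=49.918)
θ=204°: ex = (C−B)/|BC| = (0.3710,0.9286); ey = (-0.9286,0.3710)
θ=204°: P = B + 3.05·ex + -2.15·ey = (2.2147,1.6278)

θ=22°: 3.44 3.14
θ=153°: 2.38 2.25
θ=183°: 2.22 1.84
θ=204°: 2.21 1.63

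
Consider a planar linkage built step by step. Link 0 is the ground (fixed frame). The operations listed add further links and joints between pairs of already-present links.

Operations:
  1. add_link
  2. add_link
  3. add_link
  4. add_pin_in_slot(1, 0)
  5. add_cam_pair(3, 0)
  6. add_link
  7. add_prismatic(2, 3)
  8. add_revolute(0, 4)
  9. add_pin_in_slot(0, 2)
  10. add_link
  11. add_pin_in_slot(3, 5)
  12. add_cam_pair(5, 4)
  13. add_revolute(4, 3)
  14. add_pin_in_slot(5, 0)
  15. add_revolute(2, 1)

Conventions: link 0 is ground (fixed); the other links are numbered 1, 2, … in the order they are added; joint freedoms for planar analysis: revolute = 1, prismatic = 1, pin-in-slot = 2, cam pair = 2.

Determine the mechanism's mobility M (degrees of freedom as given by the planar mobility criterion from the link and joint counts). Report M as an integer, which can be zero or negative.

ground; <1,0,0>
#1 <2,0,0>
#2 <3,0,0>
#3 <4,0,0>
PS:1↔0 J2 <4,0,1>
C:3↔0 J2 <4,0,2>
#4 <5,0,2>
P:2↔3 J1 <5,1,2>
R:0↔4 J1 <5,2,2>
PS:0↔2 J2 <5,2,3>
#5 <6,2,3>
PS:3↔5 J2 <6,2,4>
C:5↔4 J2 <6,2,5>
R:4↔3 J1 <6,3,5>
PS:5↔0 J2 <6,3,6>
R:2↔1 J1 <6,4,6>
3×5 − 2×4 − 1×6 = 1

M = 1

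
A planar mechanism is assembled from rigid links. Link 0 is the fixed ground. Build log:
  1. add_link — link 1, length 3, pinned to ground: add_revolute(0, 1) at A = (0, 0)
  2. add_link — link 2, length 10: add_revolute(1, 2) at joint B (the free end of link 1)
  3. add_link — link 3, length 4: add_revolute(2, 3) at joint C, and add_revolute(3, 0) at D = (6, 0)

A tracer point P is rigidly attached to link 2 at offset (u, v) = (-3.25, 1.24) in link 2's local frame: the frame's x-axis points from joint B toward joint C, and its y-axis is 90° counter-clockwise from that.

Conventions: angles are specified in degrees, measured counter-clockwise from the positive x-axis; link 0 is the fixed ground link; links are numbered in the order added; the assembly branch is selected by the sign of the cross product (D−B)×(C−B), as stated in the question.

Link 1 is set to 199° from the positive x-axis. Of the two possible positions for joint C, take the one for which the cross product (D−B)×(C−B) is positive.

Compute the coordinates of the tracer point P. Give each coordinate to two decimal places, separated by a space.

A=(0,0), D=(6.00,0)
B = A + 3.00·(cos199°, sin199°) = (-2.8366, -0.9767)
|BD| = 8.8904
circle(B,10.00) ∩ circle(D,4.00): a=9.1694, h=3.9903
  candidates: C₊=(5.8390,3.9968) cross=35.475; C₋=(6.7157,-3.9354) cross=-35.475
  branch + wants cross > 0 → take C=(5.8390,3.9968) (cross=35.475)
ex = (C−B)/|BC| = (0.8676,0.4973); ey = (-0.4973,0.8676)
P = B + -3.25·ex + 1.24·ey = (-6.2728,-1.5173)

-6.27 -1.52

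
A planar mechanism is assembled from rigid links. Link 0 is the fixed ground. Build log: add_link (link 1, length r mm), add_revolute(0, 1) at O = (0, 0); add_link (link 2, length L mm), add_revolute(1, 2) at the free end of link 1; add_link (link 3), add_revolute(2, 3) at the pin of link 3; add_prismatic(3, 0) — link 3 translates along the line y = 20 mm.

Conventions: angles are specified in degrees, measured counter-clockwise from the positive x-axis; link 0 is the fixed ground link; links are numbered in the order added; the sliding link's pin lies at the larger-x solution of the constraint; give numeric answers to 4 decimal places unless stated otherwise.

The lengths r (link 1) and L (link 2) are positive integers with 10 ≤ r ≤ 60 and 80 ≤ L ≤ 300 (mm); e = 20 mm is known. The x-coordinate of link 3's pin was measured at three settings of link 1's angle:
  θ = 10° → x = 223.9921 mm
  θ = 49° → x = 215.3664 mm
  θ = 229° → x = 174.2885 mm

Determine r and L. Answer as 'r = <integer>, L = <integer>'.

constraint per measurement: (x − r cos θ)² + (r sin θ − e)² = L²
subtracting the θ₁ and θ₂ equations cancels the r² and L² terms:
r = (x₁² − x₂²) / (2[(x₁cos θ₁ + e sin θ₁) − (x₂cos θ₂ + e sin θ₂)]) = 27.9999 → r = 28
L² = (x₁ − r cos θ₁)² + (r sin θ₁ − e)² = 38808.9821 → L = 197.0000 → L = 197
check at θ₃=229°: x = 174.2885 (printed 174.2885) ✓

r = 28, L = 197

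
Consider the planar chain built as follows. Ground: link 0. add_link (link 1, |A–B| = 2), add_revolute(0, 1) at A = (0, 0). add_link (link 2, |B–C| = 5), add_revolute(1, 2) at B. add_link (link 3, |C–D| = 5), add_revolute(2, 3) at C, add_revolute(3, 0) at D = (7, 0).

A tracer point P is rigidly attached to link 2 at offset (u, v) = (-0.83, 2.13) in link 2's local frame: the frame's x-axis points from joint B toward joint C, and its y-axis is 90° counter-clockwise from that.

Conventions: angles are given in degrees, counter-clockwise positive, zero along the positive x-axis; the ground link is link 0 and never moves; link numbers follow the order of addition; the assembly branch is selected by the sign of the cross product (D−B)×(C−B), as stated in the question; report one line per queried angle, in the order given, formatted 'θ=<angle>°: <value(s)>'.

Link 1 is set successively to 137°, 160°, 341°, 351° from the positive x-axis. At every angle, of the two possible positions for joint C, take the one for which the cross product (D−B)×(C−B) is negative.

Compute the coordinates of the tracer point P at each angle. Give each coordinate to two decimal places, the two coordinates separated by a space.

A=(0,0), D=(7.00,0)
θ=137°: B = A + 2.00·(cos137°, sin137°) = (-1.4627, 1.3640)
θ=137°: |BD| = 8.5719
θ=137°: circle(B,5.00) ∩ circle(D,5.00): a=4.2860, h=2.5750
θ=137°:   candidates: C₊=(3.1784,3.2242) cross=22.073; C₋=(2.3589,-1.8602) cross=-22.073
θ=137°:   branch - wants cross < 0 → take C=(2.3589,-1.8602) (cross=-22.073)
θ=137°: ex = (C−B)/|BC| = (0.7643,-0.6448); ey = (0.6448,0.7643)
θ=137°: P = B + -0.83·ex + 2.13·ey = (-0.7236,3.5272)
θ=160°: B = A + 2.00·(cos160°, sin160°) = (-1.8794, 0.6840)
θ=160°: |BD| = 8.9057
θ=160°: circle(B,5.00) ∩ circle(D,5.00): a=4.4528, h=2.2742
θ=160°:   candidates: C₊=(2.7350,2.6095) cross=20.254; C₋=(2.3856,-1.9255) cross=-20.254
θ=160°:   branch - wants cross < 0 → take C=(2.3856,-1.9255) (cross=-20.254)
θ=160°: ex = (C−B)/|BC| = (0.8530,-0.5219); ey = (0.5219,0.8530)
θ=160°: P = B + -0.83·ex + 2.13·ey = (-1.4757,2.9341)
θ=341°: B = A + 2.00·(cos341°, sin341°) = (1.8910, -0.6511)
θ=341°: |BD| = 5.1503
θ=341°: circle(B,5.00) ∩ circle(D,5.00): a=2.5751, h=4.2859
θ=341°:   candidates: C₊=(3.9037,3.9259) cross=22.073; C₋=(4.9874,-4.5770) cross=-22.073
θ=341°:   branch - wants cross < 0 → take C=(4.9874,-4.5770) (cross=-22.073)
θ=341°: ex = (C−B)/|BC| = (0.6193,-0.7852); ey = (0.7852,0.6193)
θ=341°: P = B + -0.83·ex + 2.13·ey = (3.0495,1.3196)
θ=351°: B = A + 2.00·(cos351°, sin351°) = (1.9754, -0.3129)
θ=351°: |BD| = 5.0344
θ=351°: circle(B,5.00) ∩ circle(D,5.00): a=2.5172, h=4.3202
θ=351°:   candidates: C₊=(4.2192,4.1554) cross=21.749; C₋=(4.7562,-4.4682) cross=-21.749
θ=351°:   branch - wants cross < 0 → take C=(4.7562,-4.4682) (cross=-21.749)
θ=351°: ex = (C−B)/|BC| = (0.5562,-0.8311); ey = (0.8311,0.5562)
θ=351°: P = B + -0.83·ex + 2.13·ey = (3.2840,1.5615)

θ=137°: -0.72 3.53
θ=160°: -1.48 2.93
θ=341°: 3.05 1.32
θ=351°: 3.28 1.56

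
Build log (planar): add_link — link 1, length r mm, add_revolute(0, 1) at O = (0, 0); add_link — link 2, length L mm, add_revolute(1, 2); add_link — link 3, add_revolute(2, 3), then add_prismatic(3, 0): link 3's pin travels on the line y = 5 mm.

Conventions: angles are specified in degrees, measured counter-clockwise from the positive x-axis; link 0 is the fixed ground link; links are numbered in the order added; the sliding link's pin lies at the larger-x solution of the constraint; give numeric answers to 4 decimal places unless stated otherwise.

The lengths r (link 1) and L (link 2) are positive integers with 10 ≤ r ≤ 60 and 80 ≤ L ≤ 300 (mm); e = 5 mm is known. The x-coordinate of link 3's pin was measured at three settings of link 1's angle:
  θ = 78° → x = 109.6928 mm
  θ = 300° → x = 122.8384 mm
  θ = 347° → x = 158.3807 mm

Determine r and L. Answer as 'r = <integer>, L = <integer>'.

constraint per measurement: (x − r cos θ)² + (r sin θ − e)² = L²
subtracting the θ₁ and θ₂ equations cancels the r² and L² terms:
r = (x₁² − x₂²) / (2[(x₁cos θ₁ + e sin θ₁) − (x₂cos θ₂ + e sin θ₂)]) = 52.0000 → r = 52
L² = (x₁ − r cos θ₁)² + (r sin θ₁ − e)² = 11881.0064 → L = 109.0000 → L = 109
check at θ₃=347°: x = 158.3807 (printed 158.3807) ✓

r = 52, L = 109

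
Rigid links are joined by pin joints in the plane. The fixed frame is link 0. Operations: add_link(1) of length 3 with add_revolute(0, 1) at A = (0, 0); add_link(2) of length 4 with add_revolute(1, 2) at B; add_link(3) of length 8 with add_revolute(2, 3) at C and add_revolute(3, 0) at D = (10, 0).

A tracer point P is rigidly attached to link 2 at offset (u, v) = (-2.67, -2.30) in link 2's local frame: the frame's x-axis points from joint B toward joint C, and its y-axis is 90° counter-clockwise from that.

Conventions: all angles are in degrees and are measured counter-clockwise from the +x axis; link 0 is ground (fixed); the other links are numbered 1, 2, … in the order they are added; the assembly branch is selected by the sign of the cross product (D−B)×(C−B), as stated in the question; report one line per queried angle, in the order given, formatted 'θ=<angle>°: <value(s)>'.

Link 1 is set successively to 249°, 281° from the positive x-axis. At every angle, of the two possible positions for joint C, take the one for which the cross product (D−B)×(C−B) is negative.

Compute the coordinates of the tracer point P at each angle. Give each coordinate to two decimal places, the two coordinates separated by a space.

A=(0,0), D=(10.00,0)
θ=249°: B = A + 3.00·(cos249°, sin249°) = (-1.0751, -2.8007)
θ=249°: |BD| = 11.4238
θ=249°: circle(B,4.00) ∩ circle(D,8.00): a=3.6110, h=1.7207
θ=249°:   candidates: C₊=(2.0038,-0.2473) cross=19.657; C₋=(2.8475,-3.5836) cross=-19.657
θ=249°:   branch - wants cross < 0 → take C=(2.8475,-3.5836) (cross=-19.657)
θ=249°: ex = (C−B)/|BC| = (0.9807,-0.1957); ey = (0.1957,0.9807)
θ=249°: P = B + -2.67·ex + -2.30·ey = (-4.1436,-4.5337)
θ=281°: B = A + 3.00·(cos281°, sin281°) = (0.5724, -2.9449)
θ=281°: |BD| = 9.8768
θ=281°: circle(B,4.00) ∩ circle(D,8.00): a=2.5085, h=3.1157
θ=281°:   candidates: C₊=(2.0378,0.7770) cross=30.773; C₋=(3.8958,-5.1709) cross=-30.773
θ=281°:   branch - wants cross < 0 → take C=(3.8958,-5.1709) (cross=-30.773)
θ=281°: ex = (C−B)/|BC| = (0.8308,-0.5565); ey = (0.5565,0.8308)
θ=281°: P = B + -2.67·ex + -2.30·ey = (-2.9259,-3.3699)

θ=249°: -4.14 -4.53
θ=281°: -2.93 -3.37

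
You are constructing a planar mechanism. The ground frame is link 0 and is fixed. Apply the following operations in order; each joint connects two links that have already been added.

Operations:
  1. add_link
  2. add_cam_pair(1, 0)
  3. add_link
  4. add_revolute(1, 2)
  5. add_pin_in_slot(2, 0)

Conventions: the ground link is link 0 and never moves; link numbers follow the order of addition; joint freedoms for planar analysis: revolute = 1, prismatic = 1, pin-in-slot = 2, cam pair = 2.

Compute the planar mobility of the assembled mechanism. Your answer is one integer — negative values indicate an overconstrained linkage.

(L,J1,J2)=(1,0,0); link0 fixed
link1: (2,0,0)
C 1-0 [J2]: (2,0,1)
link2: (3,0,1)
R 1-2 [J1]: (3,1,1)
PS 2-0 [J2]: (3,1,2)
Grübler: 3·2 − 2·1 − 2 = 2

M = 2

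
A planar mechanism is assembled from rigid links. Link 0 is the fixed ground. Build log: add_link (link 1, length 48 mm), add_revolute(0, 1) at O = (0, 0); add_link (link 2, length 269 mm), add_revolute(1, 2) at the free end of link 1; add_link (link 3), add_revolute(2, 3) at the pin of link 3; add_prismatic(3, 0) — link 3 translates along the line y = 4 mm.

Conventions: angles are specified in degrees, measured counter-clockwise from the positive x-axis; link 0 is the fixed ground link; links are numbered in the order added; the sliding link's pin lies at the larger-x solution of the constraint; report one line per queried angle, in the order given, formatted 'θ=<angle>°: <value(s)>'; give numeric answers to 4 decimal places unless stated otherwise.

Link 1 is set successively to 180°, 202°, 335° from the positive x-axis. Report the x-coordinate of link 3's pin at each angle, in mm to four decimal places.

geometry: r = 48 mm, L = 269 mm, e = 4 mm
θ=180°: crank pin P = (r cos θ, r sin θ) = (-48.000000, 0.000000)
θ=180°: h = r sin θ − e = 0.000000 − 4 = -4.000000
θ=180°: x = r cos θ + √(L² − h²) = -48.000000 + 268.970259 = 220.970259
θ=202°: crank pin P = (r cos θ, r sin θ) = (-44.504825, -17.981116)
θ=202°: h = r sin θ − e = -17.981116 − 4 = -21.981116
θ=202°: x = r cos θ + √(L² − h²) = -44.504825 + 268.100411 = 223.595586
θ=335°: crank pin P = (r cos θ, r sin θ) = (43.502774, -20.285677)
θ=335°: h = r sin θ − e = -20.285677 − 4 = -24.285677
θ=335°: x = r cos θ + √(L² − h²) = 43.502774 + 267.901485 = 311.404259

θ=180°: 220.9703
θ=202°: 223.5956
θ=335°: 311.4043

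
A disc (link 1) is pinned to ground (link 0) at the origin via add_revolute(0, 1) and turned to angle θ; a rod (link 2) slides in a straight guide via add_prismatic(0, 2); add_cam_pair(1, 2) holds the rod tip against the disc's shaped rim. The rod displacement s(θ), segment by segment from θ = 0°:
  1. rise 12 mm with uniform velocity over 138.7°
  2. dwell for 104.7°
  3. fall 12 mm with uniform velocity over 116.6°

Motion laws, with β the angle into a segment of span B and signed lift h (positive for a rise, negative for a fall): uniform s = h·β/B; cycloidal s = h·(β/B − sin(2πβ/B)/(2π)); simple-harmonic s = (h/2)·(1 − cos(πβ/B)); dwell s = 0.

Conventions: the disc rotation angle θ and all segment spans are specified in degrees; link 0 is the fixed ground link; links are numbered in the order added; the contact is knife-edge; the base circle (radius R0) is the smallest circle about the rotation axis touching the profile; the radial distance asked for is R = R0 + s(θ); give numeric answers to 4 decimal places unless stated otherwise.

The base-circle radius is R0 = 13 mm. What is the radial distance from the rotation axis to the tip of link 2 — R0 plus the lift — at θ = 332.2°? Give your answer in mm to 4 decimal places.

segment 1 (0° to 138.7°, uniform, h = 12) is passed completely: s = 0.0000 + (12) = 12.0000
segment 2 (138.7° to 243.4°, dwell): s unchanged at 12.0000
θ = 332.2° falls in segment 3 (243.4° to 360°, uniform, h = -12): β = 332.2 − 243.4 = 88.8°, B = 116.6°; Δs = -12·88.8/116.6 = -9.1389; s = 12.0000 − 9.1389 = 2.8611
R = R0 + s = 13 + 2.8611 = 15.8611

15.8611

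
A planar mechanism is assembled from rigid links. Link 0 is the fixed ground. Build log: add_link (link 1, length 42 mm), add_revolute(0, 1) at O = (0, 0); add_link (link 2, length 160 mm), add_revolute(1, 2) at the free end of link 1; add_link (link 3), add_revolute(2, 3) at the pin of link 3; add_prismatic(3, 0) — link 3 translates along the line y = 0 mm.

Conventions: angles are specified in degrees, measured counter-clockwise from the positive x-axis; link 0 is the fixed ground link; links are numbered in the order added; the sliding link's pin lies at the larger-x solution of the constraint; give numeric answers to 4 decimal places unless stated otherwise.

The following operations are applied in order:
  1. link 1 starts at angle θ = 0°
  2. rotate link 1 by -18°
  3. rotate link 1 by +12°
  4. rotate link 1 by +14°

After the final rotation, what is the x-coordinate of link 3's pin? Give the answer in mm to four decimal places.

geometry: r = 42 mm, L = 160 mm, e = 0 mm; θ starts at 0°
rotate link 1 by -18°: θ ← 0° -18° = -18°
rotate link 1 by +12°: θ ← -18° +12° = -6°
rotate link 1 by +14°: θ ← -6° +14° = 8°
crank pin P = (r cos θ, r sin θ) = (41.591259, 5.845270)
h = r sin θ − e = 5.845270 − 0 = 5.845270
x = r cos θ + √(L² − h²) = 41.591259 + 159.893192 = 201.484451

201.4845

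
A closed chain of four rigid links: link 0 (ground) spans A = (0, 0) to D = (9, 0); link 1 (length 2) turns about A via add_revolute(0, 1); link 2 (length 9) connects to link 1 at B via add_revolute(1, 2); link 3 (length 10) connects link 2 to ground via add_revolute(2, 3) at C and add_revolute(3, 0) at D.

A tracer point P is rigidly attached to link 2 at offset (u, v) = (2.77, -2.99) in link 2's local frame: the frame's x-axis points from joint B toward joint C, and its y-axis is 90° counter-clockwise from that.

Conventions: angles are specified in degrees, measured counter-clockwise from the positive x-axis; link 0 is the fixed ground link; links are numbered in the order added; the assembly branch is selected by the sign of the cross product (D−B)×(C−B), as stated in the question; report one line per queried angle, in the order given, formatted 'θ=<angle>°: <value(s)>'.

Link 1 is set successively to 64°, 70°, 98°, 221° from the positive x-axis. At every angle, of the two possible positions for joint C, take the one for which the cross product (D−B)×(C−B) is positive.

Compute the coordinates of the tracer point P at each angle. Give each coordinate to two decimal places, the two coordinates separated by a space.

A=(0,0), D=(9.00,0)
θ=64°: B = A + 2.00·(cos64°, sin64°) = (0.8767, 1.7976)
θ=64°: |BD| = 8.3198
θ=64°: circle(B,9.00) ∩ circle(D,10.00): a=3.0180, h=8.4789
θ=64°:   candidates: C₊=(5.6555,9.4241) cross=70.542; C₋=(1.9915,-7.1331) cross=-70.542
θ=64°:   branch + wants cross > 0 → take C=(5.6555,9.4241) (cross=70.542)
θ=64°: ex = (C−B)/|BC| = (0.5310,0.8474); ey = (-0.8474,0.5310)
θ=64°: P = B + 2.77·ex + -2.99·ey = (4.8812,2.5573)
θ=70°: B = A + 2.00·(cos70°, sin70°) = (0.6840, 1.8794)
θ=70°: |BD| = 8.5257
θ=70°: circle(B,9.00) ∩ circle(D,10.00): a=3.1486, h=8.4313
θ=70°:   candidates: C₊=(5.6137,9.4092) cross=71.882; C₋=(1.8966,-7.0386) cross=-71.882
θ=70°:   branch + wants cross > 0 → take C=(5.6137,9.4092) (cross=71.882)
θ=70°: ex = (C−B)/|BC| = (0.5477,0.8366); ey = (-0.8366,0.5477)
θ=70°: P = B + 2.77·ex + -2.99·ey = (4.7029,2.5591)
θ=98°: B = A + 2.00·(cos98°, sin98°) = (-0.2783, 1.9805)
θ=98°: |BD| = 9.4874
θ=98°: circle(B,9.00) ∩ circle(D,10.00): a=3.7424, h=8.1850
θ=98°:   candidates: C₊=(5.0902,9.2040) cross=77.654; C₋=(1.6729,-6.8054) cross=-77.654
θ=98°:   branch + wants cross > 0 → take C=(5.0902,9.2040) (cross=77.654)
θ=98°: ex = (C−B)/|BC| = (0.5965,0.8026); ey = (-0.8026,0.5965)
θ=98°: P = B + 2.77·ex + -2.99·ey = (3.7738,2.4202)
θ=221°: B = A + 2.00·(cos221°, sin221°) = (-1.5094, -1.3121)
θ=221°: |BD| = 10.5910
θ=221°: circle(B,9.00) ∩ circle(D,10.00): a=4.3985, h=7.8519
θ=221°:   candidates: C₊=(1.8824,7.0243) cross=83.160; C₋=(3.8280,-8.5586) cross=-83.160
θ=221°:   branch + wants cross > 0 → take C=(1.8824,7.0243) (cross=83.160)
θ=221°: ex = (C−B)/|BC| = (0.3769,0.9263); ey = (-0.9263,0.3769)
θ=221°: P = B + 2.77·ex + -2.99·ey = (2.3041,0.1268)

θ=64°: 4.88 2.56
θ=70°: 4.70 2.56
θ=98°: 3.77 2.42
θ=221°: 2.30 0.13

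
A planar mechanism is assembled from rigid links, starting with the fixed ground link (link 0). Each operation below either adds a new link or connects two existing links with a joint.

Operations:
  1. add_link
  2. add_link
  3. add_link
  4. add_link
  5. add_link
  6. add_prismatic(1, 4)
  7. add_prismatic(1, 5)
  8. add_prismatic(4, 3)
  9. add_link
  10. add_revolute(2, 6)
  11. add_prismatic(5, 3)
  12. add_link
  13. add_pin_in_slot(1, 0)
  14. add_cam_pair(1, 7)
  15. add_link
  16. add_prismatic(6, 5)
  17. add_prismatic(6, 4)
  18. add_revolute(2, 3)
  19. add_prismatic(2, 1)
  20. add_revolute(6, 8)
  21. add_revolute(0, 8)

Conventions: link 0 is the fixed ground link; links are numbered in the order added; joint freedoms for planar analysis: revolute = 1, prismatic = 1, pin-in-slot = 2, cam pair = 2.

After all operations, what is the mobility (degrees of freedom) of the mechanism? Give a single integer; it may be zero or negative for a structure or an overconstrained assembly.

L=1 J1=0 J2=0
add link → L=2 J1=0 J2=0
add link → L=3 J1=0 J2=0
add link → L=4 J1=0 J2=0
add link → L=5 J1=0 J2=0
add link → L=6 J1=0 J2=0
P@1,4 dof=1 J1 → L=6 J1=1 J2=0
P@1,5 dof=1 J1 → L=6 J1=2 J2=0
P@4,3 dof=1 J1 → L=6 J1=3 J2=0
add link → L=7 J1=3 J2=0
R@2,6 dof=1 J1 → L=7 J1=4 J2=0
P@5,3 dof=1 J1 → L=7 J1=5 J2=0
add link → L=8 J1=5 J2=0
PS@1,0 dof=2 J2 → L=8 J1=5 J2=1
C@1,7 dof=2 J2 → L=8 J1=5 J2=2
add link → L=9 J1=5 J2=2
P@6,5 dof=1 J1 → L=9 J1=6 J2=2
P@6,4 dof=1 J1 → L=9 J1=7 J2=2
R@2,3 dof=1 J1 → L=9 J1=8 J2=2
P@2,1 dof=1 J1 → L=9 J1=9 J2=2
R@6,8 dof=1 J1 → L=9 J1=10 J2=2
R@0,8 dof=1 J1 → L=9 J1=11 J2=2
M=3(L−1)−2J1−J2=3·8−2·11−2=0

M = 0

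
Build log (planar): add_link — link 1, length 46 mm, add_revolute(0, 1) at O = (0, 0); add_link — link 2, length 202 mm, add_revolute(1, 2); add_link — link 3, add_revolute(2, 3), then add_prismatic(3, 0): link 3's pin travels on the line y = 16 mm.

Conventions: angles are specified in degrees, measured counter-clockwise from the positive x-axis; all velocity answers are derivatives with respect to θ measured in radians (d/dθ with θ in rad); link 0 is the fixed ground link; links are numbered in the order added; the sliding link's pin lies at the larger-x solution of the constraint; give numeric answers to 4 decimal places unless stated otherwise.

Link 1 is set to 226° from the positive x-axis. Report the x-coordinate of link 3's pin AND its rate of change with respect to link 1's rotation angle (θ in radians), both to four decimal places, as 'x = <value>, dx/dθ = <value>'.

geometry: r = 46 mm, L = 202 mm, e = 16 mm
crank pin P = (r cos θ, r sin θ) = (-31.954285, -33.089631)
h = r sin θ − e = -33.089631 − 16 = -49.089631
x = r cos θ + √(L² − h²) = -31.954285 + 195.944401 = 163.990116
dx/dθ = −r sin θ − h·r cos θ/√(L² − h²) (θ in radians; h = -49.089631) = 25.084176

x = 163.9901, dx/dθ = 25.0842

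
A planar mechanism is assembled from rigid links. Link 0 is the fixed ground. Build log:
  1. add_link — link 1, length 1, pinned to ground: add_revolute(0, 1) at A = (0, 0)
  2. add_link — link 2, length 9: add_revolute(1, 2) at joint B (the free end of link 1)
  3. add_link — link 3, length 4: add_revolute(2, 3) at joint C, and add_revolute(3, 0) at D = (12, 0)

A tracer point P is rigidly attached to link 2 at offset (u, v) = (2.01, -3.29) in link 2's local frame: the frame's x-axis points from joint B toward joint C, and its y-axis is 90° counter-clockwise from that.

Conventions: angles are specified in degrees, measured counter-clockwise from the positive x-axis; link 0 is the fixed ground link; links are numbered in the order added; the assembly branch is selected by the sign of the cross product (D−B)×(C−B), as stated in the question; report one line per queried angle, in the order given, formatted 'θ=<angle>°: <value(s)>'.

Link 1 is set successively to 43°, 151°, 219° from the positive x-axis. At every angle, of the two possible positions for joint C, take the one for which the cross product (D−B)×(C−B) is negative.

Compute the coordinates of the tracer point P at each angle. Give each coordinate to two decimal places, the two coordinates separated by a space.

A=(0,0), D=(12.00,0)
θ=43°: B = A + 1.00·(cos43°, sin43°) = (0.7314, 0.6820)
θ=43°: |BD| = 11.2893
θ=43°: circle(B,9.00) ∩ circle(D,4.00): a=8.5235, h=2.8897
θ=43°:   candidates: C₊=(9.4138,3.0515) cross=32.623; C₋=(9.0647,-2.7173) cross=-32.623
θ=43°:   branch - wants cross < 0 → take C=(9.0647,-2.7173) (cross=-32.623)
θ=43°: ex = (C−B)/|BC| = (0.9259,-0.3777); ey = (0.3777,0.9259)
θ=43°: P = B + 2.01·ex + -3.29·ey = (1.3498,-3.1235)
θ=151°: B = A + 1.00·(cos151°, sin151°) = (-0.8746, 0.4848)
θ=151°: |BD| = 12.8837
θ=151°: circle(B,9.00) ∩ circle(D,4.00): a=8.9644, h=0.7994
θ=151°:   candidates: C₊=(8.1135,0.9463) cross=10.299; C₋=(8.0534,-0.6513) cross=-10.299
θ=151°:   branch - wants cross < 0 → take C=(8.0534,-0.6513) (cross=-10.299)
θ=151°: ex = (C−B)/|BC| = (0.9920,-0.1262); ey = (0.1262,0.9920)
θ=151°: P = B + 2.01·ex + -3.29·ey = (0.7040,-3.0326)
θ=219°: B = A + 1.00·(cos219°, sin219°) = (-0.7771, -0.6293)
θ=219°: |BD| = 12.7926
θ=219°: circle(B,9.00) ∩ circle(D,4.00): a=8.9368, h=1.0644
θ=219°:   candidates: C₊=(8.0965,0.8734) cross=13.616; C₋=(8.2012,-1.2528) cross=-13.616
θ=219°:   branch - wants cross < 0 → take C=(8.2012,-1.2528) (cross=-13.616)
θ=219°: ex = (C−B)/|BC| = (0.9976,-0.0693); ey = (0.0693,0.9976)
θ=219°: P = B + 2.01·ex + -3.29·ey = (1.0001,-4.0507)

θ=43°: 1.35 -3.12
θ=151°: 0.70 -3.03
θ=219°: 1.00 -4.05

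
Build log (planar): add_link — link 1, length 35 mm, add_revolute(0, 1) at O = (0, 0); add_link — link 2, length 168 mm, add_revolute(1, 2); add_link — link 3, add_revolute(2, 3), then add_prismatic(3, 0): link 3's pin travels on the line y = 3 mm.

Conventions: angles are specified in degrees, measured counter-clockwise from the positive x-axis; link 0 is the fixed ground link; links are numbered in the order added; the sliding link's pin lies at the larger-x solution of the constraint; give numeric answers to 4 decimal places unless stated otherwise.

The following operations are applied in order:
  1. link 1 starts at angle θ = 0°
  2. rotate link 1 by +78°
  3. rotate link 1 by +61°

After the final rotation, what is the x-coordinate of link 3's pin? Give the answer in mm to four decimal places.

geometry: r = 35 mm, L = 168 mm, e = 3 mm; θ starts at 0°
rotate link 1 by +78°: θ ← 0° +78° = 78°
rotate link 1 by +61°: θ ← 78° +61° = 139°
crank pin P = (r cos θ, r sin θ) = (-26.414835, 22.962066)
h = r sin θ − e = 22.962066 − 3 = 19.962066
x = r cos θ + √(L² − h²) = -26.414835 + 166.809820 = 140.394984

140.3950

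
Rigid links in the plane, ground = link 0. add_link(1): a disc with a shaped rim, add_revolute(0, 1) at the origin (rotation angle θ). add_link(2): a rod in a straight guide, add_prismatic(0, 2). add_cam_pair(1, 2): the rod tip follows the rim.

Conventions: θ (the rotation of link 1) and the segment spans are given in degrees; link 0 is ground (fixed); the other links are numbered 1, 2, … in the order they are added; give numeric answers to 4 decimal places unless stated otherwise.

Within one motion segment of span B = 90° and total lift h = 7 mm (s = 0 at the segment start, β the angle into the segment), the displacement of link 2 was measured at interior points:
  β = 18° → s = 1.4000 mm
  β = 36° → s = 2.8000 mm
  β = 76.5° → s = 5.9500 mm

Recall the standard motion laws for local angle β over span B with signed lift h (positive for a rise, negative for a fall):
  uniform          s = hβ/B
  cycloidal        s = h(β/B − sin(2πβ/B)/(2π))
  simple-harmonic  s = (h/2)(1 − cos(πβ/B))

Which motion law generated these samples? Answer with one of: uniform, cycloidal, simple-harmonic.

candidates at β/B = r: uniform s = h·r (linear in β); cycloidal s = h·(r − sin(2πr)/(2π)); simple-harmonic s = (h/2)(1 − cos(πr))
β=18°: printed 1.4000 | uniform 1.4000, cycloidal 0.3404, simple-harmonic 0.6684
β=36°: printed 2.8000 | uniform 2.8000, cycloidal 2.1452, simple-harmonic 2.4184
β=76.5°: printed 5.9500 | uniform 5.9500, cycloidal 6.8513, simple-harmonic 6.6185
only one law matches every sample → uniform

uniform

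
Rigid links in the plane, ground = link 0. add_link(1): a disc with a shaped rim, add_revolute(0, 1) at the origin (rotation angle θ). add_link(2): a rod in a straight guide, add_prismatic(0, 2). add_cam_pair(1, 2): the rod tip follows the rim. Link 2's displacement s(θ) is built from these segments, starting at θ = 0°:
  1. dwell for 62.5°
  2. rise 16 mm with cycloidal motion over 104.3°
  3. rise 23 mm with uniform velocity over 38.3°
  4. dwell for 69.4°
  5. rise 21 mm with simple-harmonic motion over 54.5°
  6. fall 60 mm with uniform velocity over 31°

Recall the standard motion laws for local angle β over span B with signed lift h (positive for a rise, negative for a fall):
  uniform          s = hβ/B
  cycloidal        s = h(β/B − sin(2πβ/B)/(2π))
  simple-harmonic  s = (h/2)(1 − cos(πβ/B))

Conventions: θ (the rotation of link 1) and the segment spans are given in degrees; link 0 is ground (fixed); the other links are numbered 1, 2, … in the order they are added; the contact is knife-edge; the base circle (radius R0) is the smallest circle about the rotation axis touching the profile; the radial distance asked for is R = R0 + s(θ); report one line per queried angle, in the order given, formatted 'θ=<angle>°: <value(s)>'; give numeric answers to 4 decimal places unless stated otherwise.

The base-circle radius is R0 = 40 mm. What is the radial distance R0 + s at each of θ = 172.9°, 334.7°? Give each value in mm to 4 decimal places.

segment 1 (0° to 62.5°, dwell): s unchanged at 0.0000
segment 2 (62.5° to 166.8°, cycloidal, h = 16) is passed completely: s = 0.0000 + (16) = 16.0000
θ = 172.9° falls in segment 3 (166.8° to 205.1°, uniform, h = 23): β = 172.9 − 166.8 = 6.1°, B = 38.3°; Δs = 23·6.1/38.3 = 3.6632; s = 16.0000 + 3.6632 = 19.6632
segment 3 (166.8° to 205.1°, uniform, h = 23) is passed completely: s = 16.0000 + (23) = 39.0000
segment 4 (205.1° to 274.5°, dwell): s unchanged at 39.0000
segment 5 (274.5° to 329°, simple-harmonic, h = 21) is passed completely: s = 39.0000 + (21) = 60.0000
θ = 334.7° falls in segment 6 (329° to 360°, uniform, h = -60): β = 334.7 − 329 = 5.7°, B = 31°; Δs = -60·5.7/31 = -11.0323; s = 60.0000 − 11.0323 = 48.9677
θ=172.9°: R = R0 + s = 40 + 19.6632 = 59.6632
θ=334.7°: R = R0 + s = 40 + 48.9677 = 88.9677

θ=172.9°: 59.6632
θ=334.7°: 88.9677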